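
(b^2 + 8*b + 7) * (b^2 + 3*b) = b^4 + 11*b^3 + 31*b^2 + 21*b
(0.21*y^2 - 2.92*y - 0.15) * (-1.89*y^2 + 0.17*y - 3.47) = -0.3969*y^4 + 5.5545*y^3 - 0.9416*y^2 + 10.1069*y + 0.5205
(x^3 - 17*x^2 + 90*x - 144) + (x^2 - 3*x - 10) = x^3 - 16*x^2 + 87*x - 154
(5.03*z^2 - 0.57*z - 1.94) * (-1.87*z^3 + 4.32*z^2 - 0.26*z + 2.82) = -9.4061*z^5 + 22.7955*z^4 - 0.1424*z^3 + 5.952*z^2 - 1.103*z - 5.4708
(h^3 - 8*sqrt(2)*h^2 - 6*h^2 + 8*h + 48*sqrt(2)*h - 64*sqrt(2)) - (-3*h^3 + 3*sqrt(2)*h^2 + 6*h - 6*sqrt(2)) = 4*h^3 - 11*sqrt(2)*h^2 - 6*h^2 + 2*h + 48*sqrt(2)*h - 58*sqrt(2)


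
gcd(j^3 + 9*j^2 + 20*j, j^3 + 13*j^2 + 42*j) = j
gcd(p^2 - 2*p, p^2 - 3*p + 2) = p - 2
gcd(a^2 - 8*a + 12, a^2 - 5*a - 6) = a - 6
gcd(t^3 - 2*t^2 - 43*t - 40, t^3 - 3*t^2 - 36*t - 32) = t^2 - 7*t - 8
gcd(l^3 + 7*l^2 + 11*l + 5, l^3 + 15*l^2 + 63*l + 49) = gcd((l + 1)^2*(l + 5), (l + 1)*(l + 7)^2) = l + 1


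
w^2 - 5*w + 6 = (w - 3)*(w - 2)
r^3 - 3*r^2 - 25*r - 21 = (r - 7)*(r + 1)*(r + 3)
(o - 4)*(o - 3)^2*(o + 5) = o^4 - 5*o^3 - 17*o^2 + 129*o - 180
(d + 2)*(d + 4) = d^2 + 6*d + 8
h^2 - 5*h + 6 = (h - 3)*(h - 2)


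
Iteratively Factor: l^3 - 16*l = (l + 4)*(l^2 - 4*l) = l*(l + 4)*(l - 4)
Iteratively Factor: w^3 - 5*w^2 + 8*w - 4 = (w - 1)*(w^2 - 4*w + 4) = (w - 2)*(w - 1)*(w - 2)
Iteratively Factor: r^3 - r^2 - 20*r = (r - 5)*(r^2 + 4*r) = r*(r - 5)*(r + 4)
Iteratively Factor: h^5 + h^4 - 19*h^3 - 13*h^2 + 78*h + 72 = (h + 1)*(h^4 - 19*h^2 + 6*h + 72) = (h + 1)*(h + 4)*(h^3 - 4*h^2 - 3*h + 18) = (h - 3)*(h + 1)*(h + 4)*(h^2 - h - 6) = (h - 3)^2*(h + 1)*(h + 4)*(h + 2)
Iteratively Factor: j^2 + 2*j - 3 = (j - 1)*(j + 3)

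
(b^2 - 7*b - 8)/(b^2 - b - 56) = (b + 1)/(b + 7)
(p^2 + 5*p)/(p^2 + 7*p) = (p + 5)/(p + 7)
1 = 1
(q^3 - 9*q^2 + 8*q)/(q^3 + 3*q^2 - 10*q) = (q^2 - 9*q + 8)/(q^2 + 3*q - 10)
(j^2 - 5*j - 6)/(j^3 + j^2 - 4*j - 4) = (j - 6)/(j^2 - 4)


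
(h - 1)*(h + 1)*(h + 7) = h^3 + 7*h^2 - h - 7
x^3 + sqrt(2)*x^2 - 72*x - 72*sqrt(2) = (x - 6*sqrt(2))*(x + sqrt(2))*(x + 6*sqrt(2))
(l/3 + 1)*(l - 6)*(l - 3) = l^3/3 - 2*l^2 - 3*l + 18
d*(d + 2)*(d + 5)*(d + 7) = d^4 + 14*d^3 + 59*d^2 + 70*d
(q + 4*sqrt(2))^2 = q^2 + 8*sqrt(2)*q + 32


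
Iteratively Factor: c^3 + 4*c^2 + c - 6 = (c - 1)*(c^2 + 5*c + 6) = (c - 1)*(c + 2)*(c + 3)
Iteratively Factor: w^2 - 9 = (w - 3)*(w + 3)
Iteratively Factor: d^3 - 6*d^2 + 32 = (d + 2)*(d^2 - 8*d + 16) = (d - 4)*(d + 2)*(d - 4)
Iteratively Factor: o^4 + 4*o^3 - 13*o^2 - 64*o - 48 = (o - 4)*(o^3 + 8*o^2 + 19*o + 12) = (o - 4)*(o + 4)*(o^2 + 4*o + 3) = (o - 4)*(o + 1)*(o + 4)*(o + 3)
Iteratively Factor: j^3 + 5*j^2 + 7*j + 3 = (j + 3)*(j^2 + 2*j + 1) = (j + 1)*(j + 3)*(j + 1)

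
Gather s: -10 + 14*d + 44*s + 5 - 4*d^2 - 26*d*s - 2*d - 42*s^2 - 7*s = -4*d^2 + 12*d - 42*s^2 + s*(37 - 26*d) - 5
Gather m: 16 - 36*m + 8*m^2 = 8*m^2 - 36*m + 16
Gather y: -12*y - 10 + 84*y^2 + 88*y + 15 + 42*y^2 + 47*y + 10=126*y^2 + 123*y + 15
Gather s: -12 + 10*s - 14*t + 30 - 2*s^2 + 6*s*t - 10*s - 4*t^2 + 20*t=-2*s^2 + 6*s*t - 4*t^2 + 6*t + 18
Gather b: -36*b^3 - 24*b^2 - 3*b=-36*b^3 - 24*b^2 - 3*b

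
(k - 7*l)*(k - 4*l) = k^2 - 11*k*l + 28*l^2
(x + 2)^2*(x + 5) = x^3 + 9*x^2 + 24*x + 20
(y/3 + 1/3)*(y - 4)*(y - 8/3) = y^3/3 - 17*y^2/9 + 4*y/3 + 32/9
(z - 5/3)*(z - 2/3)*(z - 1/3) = z^3 - 8*z^2/3 + 17*z/9 - 10/27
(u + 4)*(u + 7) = u^2 + 11*u + 28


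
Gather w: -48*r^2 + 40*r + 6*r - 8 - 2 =-48*r^2 + 46*r - 10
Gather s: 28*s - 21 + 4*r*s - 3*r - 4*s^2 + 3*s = -3*r - 4*s^2 + s*(4*r + 31) - 21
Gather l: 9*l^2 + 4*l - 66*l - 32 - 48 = 9*l^2 - 62*l - 80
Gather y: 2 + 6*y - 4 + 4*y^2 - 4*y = 4*y^2 + 2*y - 2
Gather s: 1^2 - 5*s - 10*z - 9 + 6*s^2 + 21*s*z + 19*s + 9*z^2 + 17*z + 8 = 6*s^2 + s*(21*z + 14) + 9*z^2 + 7*z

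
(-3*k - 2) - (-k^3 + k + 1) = k^3 - 4*k - 3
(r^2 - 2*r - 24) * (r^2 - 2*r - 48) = r^4 - 4*r^3 - 68*r^2 + 144*r + 1152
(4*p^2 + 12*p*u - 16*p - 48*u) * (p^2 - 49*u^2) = 4*p^4 + 12*p^3*u - 16*p^3 - 196*p^2*u^2 - 48*p^2*u - 588*p*u^3 + 784*p*u^2 + 2352*u^3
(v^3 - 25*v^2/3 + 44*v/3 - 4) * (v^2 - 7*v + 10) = v^5 - 46*v^4/3 + 83*v^3 - 190*v^2 + 524*v/3 - 40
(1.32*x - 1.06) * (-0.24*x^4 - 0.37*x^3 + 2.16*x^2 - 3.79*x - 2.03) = -0.3168*x^5 - 0.234*x^4 + 3.2434*x^3 - 7.2924*x^2 + 1.3378*x + 2.1518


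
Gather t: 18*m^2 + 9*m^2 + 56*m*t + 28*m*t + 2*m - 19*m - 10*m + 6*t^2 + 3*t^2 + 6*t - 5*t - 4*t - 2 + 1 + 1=27*m^2 - 27*m + 9*t^2 + t*(84*m - 3)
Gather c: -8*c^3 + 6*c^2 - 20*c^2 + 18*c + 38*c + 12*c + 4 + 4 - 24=-8*c^3 - 14*c^2 + 68*c - 16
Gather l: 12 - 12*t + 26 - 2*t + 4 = 42 - 14*t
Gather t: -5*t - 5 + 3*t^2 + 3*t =3*t^2 - 2*t - 5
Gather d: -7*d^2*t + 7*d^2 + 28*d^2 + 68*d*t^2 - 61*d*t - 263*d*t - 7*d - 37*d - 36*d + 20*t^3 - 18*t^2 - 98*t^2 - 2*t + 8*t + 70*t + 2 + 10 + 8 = d^2*(35 - 7*t) + d*(68*t^2 - 324*t - 80) + 20*t^3 - 116*t^2 + 76*t + 20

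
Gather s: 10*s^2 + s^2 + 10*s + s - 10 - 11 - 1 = 11*s^2 + 11*s - 22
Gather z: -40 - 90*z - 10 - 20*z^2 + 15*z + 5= -20*z^2 - 75*z - 45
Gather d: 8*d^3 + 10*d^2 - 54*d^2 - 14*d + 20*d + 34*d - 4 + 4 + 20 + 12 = 8*d^3 - 44*d^2 + 40*d + 32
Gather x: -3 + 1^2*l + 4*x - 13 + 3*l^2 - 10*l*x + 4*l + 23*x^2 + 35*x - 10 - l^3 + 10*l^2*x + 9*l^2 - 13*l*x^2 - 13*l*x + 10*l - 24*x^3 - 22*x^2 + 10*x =-l^3 + 12*l^2 + 15*l - 24*x^3 + x^2*(1 - 13*l) + x*(10*l^2 - 23*l + 49) - 26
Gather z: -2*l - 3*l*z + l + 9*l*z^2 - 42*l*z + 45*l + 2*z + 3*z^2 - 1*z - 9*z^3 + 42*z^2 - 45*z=44*l - 9*z^3 + z^2*(9*l + 45) + z*(-45*l - 44)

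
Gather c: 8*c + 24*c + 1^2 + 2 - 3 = 32*c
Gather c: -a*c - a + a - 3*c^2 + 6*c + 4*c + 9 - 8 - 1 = -3*c^2 + c*(10 - a)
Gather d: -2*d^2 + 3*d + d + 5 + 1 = -2*d^2 + 4*d + 6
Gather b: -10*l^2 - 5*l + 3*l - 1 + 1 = -10*l^2 - 2*l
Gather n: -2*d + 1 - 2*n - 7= -2*d - 2*n - 6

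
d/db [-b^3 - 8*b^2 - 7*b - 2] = -3*b^2 - 16*b - 7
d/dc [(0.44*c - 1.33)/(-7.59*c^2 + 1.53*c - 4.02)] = (3.3396*c^2 - 20.1894*c + 0.2661)/(57.6081*c^4 - 23.2254*c^3 + 63.3645*c^2 - 12.3012*c + 16.1604)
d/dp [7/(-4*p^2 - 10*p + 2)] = 7*(4*p + 5)/(2*(2*p^2 + 5*p - 1)^2)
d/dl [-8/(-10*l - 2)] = -20/(5*l + 1)^2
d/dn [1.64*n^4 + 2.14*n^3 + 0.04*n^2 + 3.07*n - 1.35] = 6.56*n^3 + 6.42*n^2 + 0.08*n + 3.07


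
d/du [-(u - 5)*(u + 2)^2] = (8 - 3*u)*(u + 2)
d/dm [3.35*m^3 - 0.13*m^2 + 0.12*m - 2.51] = 10.05*m^2 - 0.26*m + 0.12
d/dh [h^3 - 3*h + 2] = 3*h^2 - 3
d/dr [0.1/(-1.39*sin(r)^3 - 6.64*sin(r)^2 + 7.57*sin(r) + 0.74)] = (0.417*sin(r)^2 + 1.328*sin(r) - 0.757)*cos(r)/(1.39*sin(r)^3 + 6.64*sin(r)^2 - 7.57*sin(r) - 0.74)^2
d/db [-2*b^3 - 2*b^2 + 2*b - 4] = -6*b^2 - 4*b + 2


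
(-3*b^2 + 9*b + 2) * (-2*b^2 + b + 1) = 6*b^4 - 21*b^3 + 2*b^2 + 11*b + 2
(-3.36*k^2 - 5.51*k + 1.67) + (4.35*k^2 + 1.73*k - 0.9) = 0.99*k^2 - 3.78*k + 0.77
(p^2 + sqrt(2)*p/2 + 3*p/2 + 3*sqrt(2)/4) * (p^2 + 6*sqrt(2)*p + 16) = p^4 + 3*p^3/2 + 13*sqrt(2)*p^3/2 + 39*sqrt(2)*p^2/4 + 22*p^2 + 8*sqrt(2)*p + 33*p + 12*sqrt(2)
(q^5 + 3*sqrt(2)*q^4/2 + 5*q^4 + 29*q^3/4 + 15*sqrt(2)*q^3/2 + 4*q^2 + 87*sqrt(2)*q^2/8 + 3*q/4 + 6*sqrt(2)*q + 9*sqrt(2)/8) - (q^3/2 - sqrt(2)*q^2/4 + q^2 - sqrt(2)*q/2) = q^5 + 3*sqrt(2)*q^4/2 + 5*q^4 + 27*q^3/4 + 15*sqrt(2)*q^3/2 + 3*q^2 + 89*sqrt(2)*q^2/8 + 3*q/4 + 13*sqrt(2)*q/2 + 9*sqrt(2)/8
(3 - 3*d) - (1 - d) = 2 - 2*d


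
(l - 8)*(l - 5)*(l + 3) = l^3 - 10*l^2 + l + 120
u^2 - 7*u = u*(u - 7)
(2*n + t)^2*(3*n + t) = 12*n^3 + 16*n^2*t + 7*n*t^2 + t^3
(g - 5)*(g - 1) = g^2 - 6*g + 5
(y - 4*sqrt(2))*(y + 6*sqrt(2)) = y^2 + 2*sqrt(2)*y - 48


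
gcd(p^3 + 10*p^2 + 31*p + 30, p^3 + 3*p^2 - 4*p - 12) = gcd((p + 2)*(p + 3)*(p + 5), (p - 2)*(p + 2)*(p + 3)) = p^2 + 5*p + 6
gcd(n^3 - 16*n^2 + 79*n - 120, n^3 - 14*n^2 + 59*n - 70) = n - 5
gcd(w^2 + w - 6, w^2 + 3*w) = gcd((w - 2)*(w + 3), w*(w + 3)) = w + 3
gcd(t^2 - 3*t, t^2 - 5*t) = t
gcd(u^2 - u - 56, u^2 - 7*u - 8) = u - 8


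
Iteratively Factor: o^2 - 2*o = (o - 2)*(o)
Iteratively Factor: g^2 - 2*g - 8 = (g + 2)*(g - 4)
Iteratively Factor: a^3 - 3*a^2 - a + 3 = (a + 1)*(a^2 - 4*a + 3) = (a - 3)*(a + 1)*(a - 1)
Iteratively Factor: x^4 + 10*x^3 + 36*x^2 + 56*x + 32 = (x + 4)*(x^3 + 6*x^2 + 12*x + 8) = (x + 2)*(x + 4)*(x^2 + 4*x + 4) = (x + 2)^2*(x + 4)*(x + 2)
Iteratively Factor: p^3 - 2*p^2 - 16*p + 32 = (p - 4)*(p^2 + 2*p - 8) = (p - 4)*(p - 2)*(p + 4)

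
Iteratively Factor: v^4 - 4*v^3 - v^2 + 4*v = (v)*(v^3 - 4*v^2 - v + 4) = v*(v - 4)*(v^2 - 1) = v*(v - 4)*(v - 1)*(v + 1)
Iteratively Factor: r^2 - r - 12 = (r - 4)*(r + 3)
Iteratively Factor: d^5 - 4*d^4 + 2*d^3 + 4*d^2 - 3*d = (d - 1)*(d^4 - 3*d^3 - d^2 + 3*d) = (d - 3)*(d - 1)*(d^3 - d) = (d - 3)*(d - 1)^2*(d^2 + d) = (d - 3)*(d - 1)^2*(d + 1)*(d)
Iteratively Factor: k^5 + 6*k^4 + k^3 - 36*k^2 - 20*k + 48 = (k + 3)*(k^4 + 3*k^3 - 8*k^2 - 12*k + 16) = (k - 2)*(k + 3)*(k^3 + 5*k^2 + 2*k - 8) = (k - 2)*(k - 1)*(k + 3)*(k^2 + 6*k + 8) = (k - 2)*(k - 1)*(k + 2)*(k + 3)*(k + 4)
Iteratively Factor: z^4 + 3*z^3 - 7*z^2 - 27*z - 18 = (z - 3)*(z^3 + 6*z^2 + 11*z + 6) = (z - 3)*(z + 2)*(z^2 + 4*z + 3) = (z - 3)*(z + 1)*(z + 2)*(z + 3)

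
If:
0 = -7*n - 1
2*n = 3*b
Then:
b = -2/21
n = -1/7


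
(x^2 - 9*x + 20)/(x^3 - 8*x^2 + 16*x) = (x - 5)/(x*(x - 4))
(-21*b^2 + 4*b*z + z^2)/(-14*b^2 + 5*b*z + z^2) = (-3*b + z)/(-2*b + z)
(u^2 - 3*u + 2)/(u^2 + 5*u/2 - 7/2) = 2*(u - 2)/(2*u + 7)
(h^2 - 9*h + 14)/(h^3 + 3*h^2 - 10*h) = (h - 7)/(h*(h + 5))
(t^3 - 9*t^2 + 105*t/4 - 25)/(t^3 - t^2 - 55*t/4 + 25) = (t - 4)/(t + 4)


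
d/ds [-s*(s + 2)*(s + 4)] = -3*s^2 - 12*s - 8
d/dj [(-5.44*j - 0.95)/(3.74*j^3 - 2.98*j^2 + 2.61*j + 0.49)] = (40.6912*j^3 - 5.5522*j^2 - 5.662*j - 0.1861)/(13.9876*j^6 - 22.2904*j^5 + 28.4032*j^4 - 11.8904*j^3 + 3.8917*j^2 + 2.5578*j + 0.2401)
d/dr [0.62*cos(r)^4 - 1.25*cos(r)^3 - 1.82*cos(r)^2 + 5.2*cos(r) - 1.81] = (-2.48*cos(r)^3 + 3.75*cos(r)^2 + 3.64*cos(r) - 5.2)*sin(r)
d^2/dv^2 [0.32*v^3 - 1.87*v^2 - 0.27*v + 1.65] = 1.92*v - 3.74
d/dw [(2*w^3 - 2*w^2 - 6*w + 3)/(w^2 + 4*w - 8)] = 2*(w^4 + 8*w^3 - 25*w^2 + 13*w + 18)/(w^4 + 8*w^3 - 64*w + 64)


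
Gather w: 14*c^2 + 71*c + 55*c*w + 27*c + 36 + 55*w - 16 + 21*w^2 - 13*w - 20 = 14*c^2 + 98*c + 21*w^2 + w*(55*c + 42)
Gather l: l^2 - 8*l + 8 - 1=l^2 - 8*l + 7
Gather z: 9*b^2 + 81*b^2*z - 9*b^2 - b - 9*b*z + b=z*(81*b^2 - 9*b)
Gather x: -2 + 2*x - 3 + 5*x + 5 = 7*x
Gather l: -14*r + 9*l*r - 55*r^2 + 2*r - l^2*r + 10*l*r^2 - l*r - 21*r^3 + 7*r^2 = -l^2*r + l*(10*r^2 + 8*r) - 21*r^3 - 48*r^2 - 12*r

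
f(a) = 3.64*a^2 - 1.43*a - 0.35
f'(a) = 7.28*a - 1.43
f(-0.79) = 3.05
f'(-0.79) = -7.18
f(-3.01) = 36.93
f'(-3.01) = -23.34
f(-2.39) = 23.86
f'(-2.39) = -18.83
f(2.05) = 12.02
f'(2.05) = 13.49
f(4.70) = 73.34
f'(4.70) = 32.79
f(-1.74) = 13.16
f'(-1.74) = -14.10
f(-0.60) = 1.82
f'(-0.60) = -5.80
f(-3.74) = 55.91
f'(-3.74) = -28.66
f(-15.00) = 840.10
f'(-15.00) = -110.63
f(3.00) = 28.12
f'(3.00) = 20.41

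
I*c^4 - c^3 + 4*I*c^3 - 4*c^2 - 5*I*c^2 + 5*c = c*(c + 5)*(c + I)*(I*c - I)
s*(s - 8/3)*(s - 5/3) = s^3 - 13*s^2/3 + 40*s/9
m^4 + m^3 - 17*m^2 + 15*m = m*(m - 3)*(m - 1)*(m + 5)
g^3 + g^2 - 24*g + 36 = (g - 3)*(g - 2)*(g + 6)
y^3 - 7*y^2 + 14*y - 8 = (y - 4)*(y - 2)*(y - 1)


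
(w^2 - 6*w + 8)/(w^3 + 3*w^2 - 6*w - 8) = (w - 4)/(w^2 + 5*w + 4)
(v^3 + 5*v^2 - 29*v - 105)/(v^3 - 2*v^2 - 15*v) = (v + 7)/v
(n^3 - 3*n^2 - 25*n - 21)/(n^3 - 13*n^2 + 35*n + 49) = (n + 3)/(n - 7)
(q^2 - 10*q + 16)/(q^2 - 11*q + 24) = (q - 2)/(q - 3)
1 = 1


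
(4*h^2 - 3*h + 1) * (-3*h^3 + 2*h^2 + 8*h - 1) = -12*h^5 + 17*h^4 + 23*h^3 - 26*h^2 + 11*h - 1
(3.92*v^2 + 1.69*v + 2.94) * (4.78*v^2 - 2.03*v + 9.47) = 18.7376*v^4 + 0.120600000000001*v^3 + 47.7449*v^2 + 10.0361*v + 27.8418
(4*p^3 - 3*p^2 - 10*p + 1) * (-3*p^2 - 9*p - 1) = -12*p^5 - 27*p^4 + 53*p^3 + 90*p^2 + p - 1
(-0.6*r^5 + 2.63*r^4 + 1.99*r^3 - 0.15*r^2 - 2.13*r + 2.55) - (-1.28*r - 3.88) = -0.6*r^5 + 2.63*r^4 + 1.99*r^3 - 0.15*r^2 - 0.85*r + 6.43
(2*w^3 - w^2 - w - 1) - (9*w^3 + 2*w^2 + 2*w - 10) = -7*w^3 - 3*w^2 - 3*w + 9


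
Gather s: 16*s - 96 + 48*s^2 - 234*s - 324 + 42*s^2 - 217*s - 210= 90*s^2 - 435*s - 630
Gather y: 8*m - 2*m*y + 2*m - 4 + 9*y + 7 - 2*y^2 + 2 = 10*m - 2*y^2 + y*(9 - 2*m) + 5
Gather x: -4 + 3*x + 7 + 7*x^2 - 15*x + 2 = 7*x^2 - 12*x + 5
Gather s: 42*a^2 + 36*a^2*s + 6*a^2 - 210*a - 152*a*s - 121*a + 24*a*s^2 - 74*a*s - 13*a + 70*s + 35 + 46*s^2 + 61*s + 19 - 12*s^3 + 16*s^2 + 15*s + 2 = 48*a^2 - 344*a - 12*s^3 + s^2*(24*a + 62) + s*(36*a^2 - 226*a + 146) + 56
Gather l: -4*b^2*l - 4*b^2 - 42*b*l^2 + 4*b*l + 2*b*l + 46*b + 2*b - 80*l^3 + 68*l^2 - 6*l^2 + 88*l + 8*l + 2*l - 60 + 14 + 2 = -4*b^2 + 48*b - 80*l^3 + l^2*(62 - 42*b) + l*(-4*b^2 + 6*b + 98) - 44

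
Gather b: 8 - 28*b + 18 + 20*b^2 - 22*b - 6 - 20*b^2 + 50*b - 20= 0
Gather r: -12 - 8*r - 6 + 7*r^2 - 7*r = 7*r^2 - 15*r - 18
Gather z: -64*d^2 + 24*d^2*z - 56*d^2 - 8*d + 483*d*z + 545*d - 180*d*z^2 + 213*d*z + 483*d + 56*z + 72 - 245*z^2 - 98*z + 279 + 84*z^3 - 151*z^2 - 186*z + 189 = -120*d^2 + 1020*d + 84*z^3 + z^2*(-180*d - 396) + z*(24*d^2 + 696*d - 228) + 540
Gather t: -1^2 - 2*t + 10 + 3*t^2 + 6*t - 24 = 3*t^2 + 4*t - 15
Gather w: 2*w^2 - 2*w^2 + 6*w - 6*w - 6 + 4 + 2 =0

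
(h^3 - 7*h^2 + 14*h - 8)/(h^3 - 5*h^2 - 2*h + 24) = (h^2 - 3*h + 2)/(h^2 - h - 6)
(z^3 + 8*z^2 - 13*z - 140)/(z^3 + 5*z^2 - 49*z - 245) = (z - 4)/(z - 7)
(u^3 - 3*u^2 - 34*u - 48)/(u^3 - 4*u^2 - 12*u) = (u^2 - 5*u - 24)/(u*(u - 6))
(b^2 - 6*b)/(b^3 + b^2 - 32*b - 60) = b/(b^2 + 7*b + 10)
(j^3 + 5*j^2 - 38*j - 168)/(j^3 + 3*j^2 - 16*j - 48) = (j^2 + j - 42)/(j^2 - j - 12)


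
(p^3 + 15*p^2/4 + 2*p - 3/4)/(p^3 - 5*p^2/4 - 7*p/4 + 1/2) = (p + 3)/(p - 2)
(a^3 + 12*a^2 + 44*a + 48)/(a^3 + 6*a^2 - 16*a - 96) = (a + 2)/(a - 4)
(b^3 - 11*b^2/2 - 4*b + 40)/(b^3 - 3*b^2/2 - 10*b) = (b - 4)/b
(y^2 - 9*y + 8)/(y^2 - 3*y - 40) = (y - 1)/(y + 5)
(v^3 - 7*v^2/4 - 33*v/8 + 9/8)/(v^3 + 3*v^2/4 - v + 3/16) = 2*(v - 3)/(2*v - 1)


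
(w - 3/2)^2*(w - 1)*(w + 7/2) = w^4 - w^3/2 - 35*w^2/4 + 129*w/8 - 63/8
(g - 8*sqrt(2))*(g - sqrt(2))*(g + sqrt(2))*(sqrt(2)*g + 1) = sqrt(2)*g^4 - 15*g^3 - 10*sqrt(2)*g^2 + 30*g + 16*sqrt(2)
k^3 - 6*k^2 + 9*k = k*(k - 3)^2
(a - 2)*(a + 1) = a^2 - a - 2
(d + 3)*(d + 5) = d^2 + 8*d + 15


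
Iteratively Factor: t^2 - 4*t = (t - 4)*(t)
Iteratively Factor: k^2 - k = (k - 1)*(k)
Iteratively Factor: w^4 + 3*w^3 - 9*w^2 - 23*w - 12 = (w - 3)*(w^3 + 6*w^2 + 9*w + 4) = (w - 3)*(w + 1)*(w^2 + 5*w + 4) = (w - 3)*(w + 1)*(w + 4)*(w + 1)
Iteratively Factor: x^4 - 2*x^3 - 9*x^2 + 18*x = (x)*(x^3 - 2*x^2 - 9*x + 18) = x*(x + 3)*(x^2 - 5*x + 6) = x*(x - 2)*(x + 3)*(x - 3)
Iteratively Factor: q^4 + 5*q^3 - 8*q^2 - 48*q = (q + 4)*(q^3 + q^2 - 12*q) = q*(q + 4)*(q^2 + q - 12) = q*(q - 3)*(q + 4)*(q + 4)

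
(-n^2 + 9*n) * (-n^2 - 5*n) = n^4 - 4*n^3 - 45*n^2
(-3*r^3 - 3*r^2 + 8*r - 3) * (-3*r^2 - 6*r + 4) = 9*r^5 + 27*r^4 - 18*r^3 - 51*r^2 + 50*r - 12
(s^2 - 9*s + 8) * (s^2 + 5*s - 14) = s^4 - 4*s^3 - 51*s^2 + 166*s - 112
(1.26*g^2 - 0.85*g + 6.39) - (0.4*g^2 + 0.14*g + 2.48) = 0.86*g^2 - 0.99*g + 3.91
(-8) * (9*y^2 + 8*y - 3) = -72*y^2 - 64*y + 24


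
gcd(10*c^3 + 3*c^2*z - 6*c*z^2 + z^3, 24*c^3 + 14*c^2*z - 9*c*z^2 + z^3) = c + z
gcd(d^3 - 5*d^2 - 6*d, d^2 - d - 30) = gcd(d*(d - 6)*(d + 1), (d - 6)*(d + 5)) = d - 6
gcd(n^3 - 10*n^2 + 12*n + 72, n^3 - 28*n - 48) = n^2 - 4*n - 12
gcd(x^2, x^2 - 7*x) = x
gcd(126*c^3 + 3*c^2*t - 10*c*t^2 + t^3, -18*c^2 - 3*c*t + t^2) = -18*c^2 - 3*c*t + t^2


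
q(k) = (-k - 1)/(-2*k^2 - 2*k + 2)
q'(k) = (-k - 1)*(4*k + 2)/(-2*k^2 - 2*k + 2)^2 - 1/(-2*k^2 - 2*k + 2)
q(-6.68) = -0.08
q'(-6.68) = -0.01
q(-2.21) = -0.36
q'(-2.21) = -0.44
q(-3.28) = -0.18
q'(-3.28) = -0.07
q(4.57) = 0.11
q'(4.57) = -0.03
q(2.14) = 0.27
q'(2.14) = -0.17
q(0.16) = -0.71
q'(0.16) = -1.77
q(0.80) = 2.05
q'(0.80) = -10.95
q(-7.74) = -0.07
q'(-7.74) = -0.01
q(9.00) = 0.06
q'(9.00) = -0.00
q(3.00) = 0.18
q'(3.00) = -0.07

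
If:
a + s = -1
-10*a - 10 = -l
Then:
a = -s - 1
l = -10*s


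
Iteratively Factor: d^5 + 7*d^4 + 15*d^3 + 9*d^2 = (d + 3)*(d^4 + 4*d^3 + 3*d^2) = d*(d + 3)*(d^3 + 4*d^2 + 3*d) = d*(d + 3)^2*(d^2 + d) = d*(d + 1)*(d + 3)^2*(d)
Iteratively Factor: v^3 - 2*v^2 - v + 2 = (v + 1)*(v^2 - 3*v + 2) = (v - 2)*(v + 1)*(v - 1)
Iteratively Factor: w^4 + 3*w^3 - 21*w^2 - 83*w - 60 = (w + 1)*(w^3 + 2*w^2 - 23*w - 60) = (w - 5)*(w + 1)*(w^2 + 7*w + 12) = (w - 5)*(w + 1)*(w + 4)*(w + 3)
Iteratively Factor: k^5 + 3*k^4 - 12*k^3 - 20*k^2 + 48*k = (k - 2)*(k^4 + 5*k^3 - 2*k^2 - 24*k) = (k - 2)*(k + 3)*(k^3 + 2*k^2 - 8*k) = k*(k - 2)*(k + 3)*(k^2 + 2*k - 8) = k*(k - 2)^2*(k + 3)*(k + 4)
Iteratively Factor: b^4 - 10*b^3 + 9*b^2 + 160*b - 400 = (b + 4)*(b^3 - 14*b^2 + 65*b - 100) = (b - 5)*(b + 4)*(b^2 - 9*b + 20) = (b - 5)*(b - 4)*(b + 4)*(b - 5)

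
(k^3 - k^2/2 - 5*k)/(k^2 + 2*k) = k - 5/2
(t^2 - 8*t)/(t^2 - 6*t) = (t - 8)/(t - 6)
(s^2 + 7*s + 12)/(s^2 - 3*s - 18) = (s + 4)/(s - 6)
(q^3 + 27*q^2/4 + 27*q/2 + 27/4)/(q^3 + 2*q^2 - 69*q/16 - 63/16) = 4*(q + 3)/(4*q - 7)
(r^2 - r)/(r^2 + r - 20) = r*(r - 1)/(r^2 + r - 20)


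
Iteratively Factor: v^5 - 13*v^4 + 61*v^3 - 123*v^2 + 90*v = (v)*(v^4 - 13*v^3 + 61*v^2 - 123*v + 90) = v*(v - 5)*(v^3 - 8*v^2 + 21*v - 18) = v*(v - 5)*(v - 2)*(v^2 - 6*v + 9) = v*(v - 5)*(v - 3)*(v - 2)*(v - 3)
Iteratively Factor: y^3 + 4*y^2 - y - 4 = (y - 1)*(y^2 + 5*y + 4) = (y - 1)*(y + 1)*(y + 4)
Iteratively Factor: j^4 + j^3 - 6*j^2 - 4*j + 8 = (j + 2)*(j^3 - j^2 - 4*j + 4) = (j - 1)*(j + 2)*(j^2 - 4) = (j - 2)*(j - 1)*(j + 2)*(j + 2)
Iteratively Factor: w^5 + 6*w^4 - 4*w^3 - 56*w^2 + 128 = (w - 2)*(w^4 + 8*w^3 + 12*w^2 - 32*w - 64) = (w - 2)*(w + 2)*(w^3 + 6*w^2 - 32) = (w - 2)^2*(w + 2)*(w^2 + 8*w + 16) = (w - 2)^2*(w + 2)*(w + 4)*(w + 4)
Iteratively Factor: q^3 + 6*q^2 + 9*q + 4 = (q + 1)*(q^2 + 5*q + 4) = (q + 1)*(q + 4)*(q + 1)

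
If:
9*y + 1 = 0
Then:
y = -1/9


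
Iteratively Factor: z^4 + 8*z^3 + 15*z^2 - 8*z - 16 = (z + 4)*(z^3 + 4*z^2 - z - 4) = (z - 1)*(z + 4)*(z^2 + 5*z + 4) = (z - 1)*(z + 1)*(z + 4)*(z + 4)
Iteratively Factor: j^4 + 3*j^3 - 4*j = (j + 2)*(j^3 + j^2 - 2*j) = (j + 2)^2*(j^2 - j) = (j - 1)*(j + 2)^2*(j)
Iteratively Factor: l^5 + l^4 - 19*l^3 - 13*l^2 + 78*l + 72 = (l + 4)*(l^4 - 3*l^3 - 7*l^2 + 15*l + 18) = (l - 3)*(l + 4)*(l^3 - 7*l - 6) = (l - 3)*(l + 1)*(l + 4)*(l^2 - l - 6) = (l - 3)*(l + 1)*(l + 2)*(l + 4)*(l - 3)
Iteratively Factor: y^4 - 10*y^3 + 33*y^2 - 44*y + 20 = (y - 2)*(y^3 - 8*y^2 + 17*y - 10) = (y - 2)^2*(y^2 - 6*y + 5) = (y - 2)^2*(y - 1)*(y - 5)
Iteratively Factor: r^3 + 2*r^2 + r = (r)*(r^2 + 2*r + 1) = r*(r + 1)*(r + 1)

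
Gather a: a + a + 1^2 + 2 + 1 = 2*a + 4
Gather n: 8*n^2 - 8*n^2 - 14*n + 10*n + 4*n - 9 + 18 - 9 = 0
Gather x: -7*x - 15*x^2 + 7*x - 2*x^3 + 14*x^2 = -2*x^3 - x^2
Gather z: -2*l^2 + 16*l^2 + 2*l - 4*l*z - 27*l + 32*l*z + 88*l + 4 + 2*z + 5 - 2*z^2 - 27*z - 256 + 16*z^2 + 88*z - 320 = 14*l^2 + 63*l + 14*z^2 + z*(28*l + 63) - 567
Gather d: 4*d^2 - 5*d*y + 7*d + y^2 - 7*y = 4*d^2 + d*(7 - 5*y) + y^2 - 7*y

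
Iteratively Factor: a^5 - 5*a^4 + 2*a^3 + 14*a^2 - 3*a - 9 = (a + 1)*(a^4 - 6*a^3 + 8*a^2 + 6*a - 9) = (a - 3)*(a + 1)*(a^3 - 3*a^2 - a + 3) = (a - 3)*(a + 1)^2*(a^2 - 4*a + 3) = (a - 3)^2*(a + 1)^2*(a - 1)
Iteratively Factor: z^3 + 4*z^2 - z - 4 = (z + 4)*(z^2 - 1) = (z - 1)*(z + 4)*(z + 1)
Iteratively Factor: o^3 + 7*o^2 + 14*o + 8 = (o + 4)*(o^2 + 3*o + 2) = (o + 2)*(o + 4)*(o + 1)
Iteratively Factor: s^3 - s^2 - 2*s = (s + 1)*(s^2 - 2*s) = s*(s + 1)*(s - 2)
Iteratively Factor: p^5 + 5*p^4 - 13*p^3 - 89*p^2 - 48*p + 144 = (p + 3)*(p^4 + 2*p^3 - 19*p^2 - 32*p + 48) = (p - 4)*(p + 3)*(p^3 + 6*p^2 + 5*p - 12) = (p - 4)*(p - 1)*(p + 3)*(p^2 + 7*p + 12) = (p - 4)*(p - 1)*(p + 3)*(p + 4)*(p + 3)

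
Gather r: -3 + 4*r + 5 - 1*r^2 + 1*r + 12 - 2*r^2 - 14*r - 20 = -3*r^2 - 9*r - 6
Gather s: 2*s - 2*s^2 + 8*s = -2*s^2 + 10*s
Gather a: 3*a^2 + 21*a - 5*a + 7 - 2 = 3*a^2 + 16*a + 5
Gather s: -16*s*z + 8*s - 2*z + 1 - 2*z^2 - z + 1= s*(8 - 16*z) - 2*z^2 - 3*z + 2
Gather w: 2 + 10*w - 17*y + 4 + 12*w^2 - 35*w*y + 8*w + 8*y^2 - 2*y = 12*w^2 + w*(18 - 35*y) + 8*y^2 - 19*y + 6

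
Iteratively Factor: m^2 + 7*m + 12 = (m + 3)*(m + 4)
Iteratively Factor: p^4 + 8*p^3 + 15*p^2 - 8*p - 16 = (p - 1)*(p^3 + 9*p^2 + 24*p + 16) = (p - 1)*(p + 1)*(p^2 + 8*p + 16) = (p - 1)*(p + 1)*(p + 4)*(p + 4)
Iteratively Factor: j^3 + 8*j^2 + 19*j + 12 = (j + 4)*(j^2 + 4*j + 3) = (j + 1)*(j + 4)*(j + 3)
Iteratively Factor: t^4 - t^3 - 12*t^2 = (t)*(t^3 - t^2 - 12*t) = t*(t - 4)*(t^2 + 3*t) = t^2*(t - 4)*(t + 3)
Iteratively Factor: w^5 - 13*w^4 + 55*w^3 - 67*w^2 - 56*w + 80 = (w + 1)*(w^4 - 14*w^3 + 69*w^2 - 136*w + 80) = (w - 5)*(w + 1)*(w^3 - 9*w^2 + 24*w - 16) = (w - 5)*(w - 1)*(w + 1)*(w^2 - 8*w + 16) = (w - 5)*(w - 4)*(w - 1)*(w + 1)*(w - 4)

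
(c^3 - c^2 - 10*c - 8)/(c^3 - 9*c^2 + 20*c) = (c^2 + 3*c + 2)/(c*(c - 5))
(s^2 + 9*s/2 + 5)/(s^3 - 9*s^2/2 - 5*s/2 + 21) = (2*s + 5)/(2*s^2 - 13*s + 21)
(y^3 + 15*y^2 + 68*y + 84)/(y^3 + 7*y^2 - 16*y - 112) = (y^2 + 8*y + 12)/(y^2 - 16)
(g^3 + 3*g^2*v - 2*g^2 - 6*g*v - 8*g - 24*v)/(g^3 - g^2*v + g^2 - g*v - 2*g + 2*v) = (-g^2 - 3*g*v + 4*g + 12*v)/(-g^2 + g*v + g - v)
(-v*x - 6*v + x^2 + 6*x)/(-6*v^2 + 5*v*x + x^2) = (x + 6)/(6*v + x)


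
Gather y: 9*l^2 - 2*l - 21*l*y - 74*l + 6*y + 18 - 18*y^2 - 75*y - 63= 9*l^2 - 76*l - 18*y^2 + y*(-21*l - 69) - 45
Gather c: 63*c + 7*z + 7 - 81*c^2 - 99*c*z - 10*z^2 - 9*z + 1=-81*c^2 + c*(63 - 99*z) - 10*z^2 - 2*z + 8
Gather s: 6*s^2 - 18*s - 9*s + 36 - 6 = 6*s^2 - 27*s + 30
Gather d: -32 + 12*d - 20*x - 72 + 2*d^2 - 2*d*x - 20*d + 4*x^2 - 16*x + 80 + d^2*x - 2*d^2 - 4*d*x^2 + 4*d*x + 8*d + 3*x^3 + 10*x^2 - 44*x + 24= d^2*x + d*(-4*x^2 + 2*x) + 3*x^3 + 14*x^2 - 80*x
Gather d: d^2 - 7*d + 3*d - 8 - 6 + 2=d^2 - 4*d - 12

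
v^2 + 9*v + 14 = (v + 2)*(v + 7)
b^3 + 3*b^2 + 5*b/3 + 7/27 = (b + 1/3)^2*(b + 7/3)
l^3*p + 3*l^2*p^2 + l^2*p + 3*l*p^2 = l*(l + 3*p)*(l*p + p)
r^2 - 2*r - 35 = (r - 7)*(r + 5)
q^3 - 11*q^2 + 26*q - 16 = (q - 8)*(q - 2)*(q - 1)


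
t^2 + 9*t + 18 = (t + 3)*(t + 6)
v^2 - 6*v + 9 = (v - 3)^2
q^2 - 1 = (q - 1)*(q + 1)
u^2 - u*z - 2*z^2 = (u - 2*z)*(u + z)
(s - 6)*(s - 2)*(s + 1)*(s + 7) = s^4 - 45*s^2 + 40*s + 84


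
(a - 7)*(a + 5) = a^2 - 2*a - 35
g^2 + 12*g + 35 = (g + 5)*(g + 7)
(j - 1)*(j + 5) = j^2 + 4*j - 5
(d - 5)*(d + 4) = d^2 - d - 20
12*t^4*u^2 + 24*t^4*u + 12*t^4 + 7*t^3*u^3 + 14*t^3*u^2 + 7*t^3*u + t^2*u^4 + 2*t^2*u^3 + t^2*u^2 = (3*t + u)*(4*t + u)*(t*u + t)^2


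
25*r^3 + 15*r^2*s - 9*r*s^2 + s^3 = (-5*r + s)^2*(r + s)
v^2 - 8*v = v*(v - 8)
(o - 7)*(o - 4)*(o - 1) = o^3 - 12*o^2 + 39*o - 28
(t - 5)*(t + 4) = t^2 - t - 20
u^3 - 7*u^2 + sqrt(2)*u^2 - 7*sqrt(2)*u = u*(u - 7)*(u + sqrt(2))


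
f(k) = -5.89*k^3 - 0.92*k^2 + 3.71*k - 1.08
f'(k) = -17.67*k^2 - 1.84*k + 3.71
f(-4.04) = 357.30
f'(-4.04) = -277.26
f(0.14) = -0.59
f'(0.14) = 3.11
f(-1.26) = 4.57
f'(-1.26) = -22.02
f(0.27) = -0.26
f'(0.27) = 1.93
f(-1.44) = 9.26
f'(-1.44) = -30.28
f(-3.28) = 184.70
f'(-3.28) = -180.36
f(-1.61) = 15.14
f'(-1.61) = -39.13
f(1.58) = -20.75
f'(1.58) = -43.31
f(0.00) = -1.08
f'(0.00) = 3.71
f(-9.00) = 4184.82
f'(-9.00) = -1411.00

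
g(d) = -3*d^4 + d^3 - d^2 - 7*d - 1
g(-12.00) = -63997.00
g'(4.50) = -1048.75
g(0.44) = -4.30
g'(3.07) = -332.08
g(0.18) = -2.29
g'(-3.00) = 350.00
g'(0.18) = -7.33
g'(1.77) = -67.68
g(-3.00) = -259.00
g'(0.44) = -8.32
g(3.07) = -269.47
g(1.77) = -40.42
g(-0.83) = 2.13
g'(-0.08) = -6.81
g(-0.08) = -0.45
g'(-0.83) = 3.59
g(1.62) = -31.38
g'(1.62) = -53.39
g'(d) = -12*d^3 + 3*d^2 - 2*d - 7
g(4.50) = -1191.81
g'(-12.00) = 21185.00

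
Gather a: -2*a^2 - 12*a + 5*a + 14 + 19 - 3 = -2*a^2 - 7*a + 30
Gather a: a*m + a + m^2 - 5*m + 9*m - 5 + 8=a*(m + 1) + m^2 + 4*m + 3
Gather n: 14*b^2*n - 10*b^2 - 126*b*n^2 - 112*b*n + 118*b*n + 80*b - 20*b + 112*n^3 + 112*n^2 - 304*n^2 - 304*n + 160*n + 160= -10*b^2 + 60*b + 112*n^3 + n^2*(-126*b - 192) + n*(14*b^2 + 6*b - 144) + 160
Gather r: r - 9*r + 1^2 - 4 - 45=-8*r - 48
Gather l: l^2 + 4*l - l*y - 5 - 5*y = l^2 + l*(4 - y) - 5*y - 5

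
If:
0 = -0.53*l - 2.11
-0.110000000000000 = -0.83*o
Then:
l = -3.98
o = 0.13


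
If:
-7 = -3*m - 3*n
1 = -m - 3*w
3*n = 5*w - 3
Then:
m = 35/4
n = -77/12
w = -13/4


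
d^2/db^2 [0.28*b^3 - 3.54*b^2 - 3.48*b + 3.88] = 1.68*b - 7.08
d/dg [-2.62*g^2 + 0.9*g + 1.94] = 0.9 - 5.24*g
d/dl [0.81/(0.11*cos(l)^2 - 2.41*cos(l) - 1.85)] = (0.1782*cos(l) - 1.9521)*sin(l)/(-0.11*cos(l)^2 + 2.41*cos(l) + 1.85)^2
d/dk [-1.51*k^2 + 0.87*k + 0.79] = 0.87 - 3.02*k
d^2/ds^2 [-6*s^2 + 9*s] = -12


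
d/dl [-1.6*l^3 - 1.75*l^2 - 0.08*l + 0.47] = -4.8*l^2 - 3.5*l - 0.08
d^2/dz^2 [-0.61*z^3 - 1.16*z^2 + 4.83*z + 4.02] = -3.66*z - 2.32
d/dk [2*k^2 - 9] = 4*k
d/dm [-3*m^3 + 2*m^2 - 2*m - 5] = -9*m^2 + 4*m - 2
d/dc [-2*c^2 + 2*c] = 2 - 4*c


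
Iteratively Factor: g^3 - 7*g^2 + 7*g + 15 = (g + 1)*(g^2 - 8*g + 15) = (g - 5)*(g + 1)*(g - 3)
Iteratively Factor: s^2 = (s)*(s)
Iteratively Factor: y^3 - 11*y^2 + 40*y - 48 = (y - 4)*(y^2 - 7*y + 12) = (y - 4)^2*(y - 3)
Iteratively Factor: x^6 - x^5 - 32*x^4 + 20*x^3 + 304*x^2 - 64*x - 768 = (x - 4)*(x^5 + 3*x^4 - 20*x^3 - 60*x^2 + 64*x + 192) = (x - 4)*(x + 4)*(x^4 - x^3 - 16*x^2 + 4*x + 48) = (x - 4)*(x + 2)*(x + 4)*(x^3 - 3*x^2 - 10*x + 24) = (x - 4)*(x + 2)*(x + 3)*(x + 4)*(x^2 - 6*x + 8) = (x - 4)*(x - 2)*(x + 2)*(x + 3)*(x + 4)*(x - 4)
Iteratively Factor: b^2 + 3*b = (b + 3)*(b)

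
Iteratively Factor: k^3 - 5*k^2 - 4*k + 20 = (k + 2)*(k^2 - 7*k + 10) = (k - 5)*(k + 2)*(k - 2)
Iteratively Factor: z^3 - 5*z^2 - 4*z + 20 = (z - 5)*(z^2 - 4) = (z - 5)*(z - 2)*(z + 2)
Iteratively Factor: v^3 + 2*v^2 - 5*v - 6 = (v - 2)*(v^2 + 4*v + 3) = (v - 2)*(v + 1)*(v + 3)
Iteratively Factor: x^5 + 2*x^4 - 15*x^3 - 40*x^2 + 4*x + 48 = (x - 4)*(x^4 + 6*x^3 + 9*x^2 - 4*x - 12) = (x - 4)*(x + 2)*(x^3 + 4*x^2 + x - 6) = (x - 4)*(x + 2)^2*(x^2 + 2*x - 3) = (x - 4)*(x + 2)^2*(x + 3)*(x - 1)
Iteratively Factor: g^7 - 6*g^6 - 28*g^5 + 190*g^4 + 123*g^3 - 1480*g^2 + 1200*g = (g - 3)*(g^6 - 3*g^5 - 37*g^4 + 79*g^3 + 360*g^2 - 400*g) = (g - 3)*(g - 1)*(g^5 - 2*g^4 - 39*g^3 + 40*g^2 + 400*g) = (g - 5)*(g - 3)*(g - 1)*(g^4 + 3*g^3 - 24*g^2 - 80*g) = (g - 5)*(g - 3)*(g - 1)*(g + 4)*(g^3 - g^2 - 20*g) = (g - 5)*(g - 3)*(g - 1)*(g + 4)^2*(g^2 - 5*g) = (g - 5)^2*(g - 3)*(g - 1)*(g + 4)^2*(g)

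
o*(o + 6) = o^2 + 6*o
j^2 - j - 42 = (j - 7)*(j + 6)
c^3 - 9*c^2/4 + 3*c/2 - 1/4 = (c - 1)^2*(c - 1/4)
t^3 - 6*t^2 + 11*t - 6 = (t - 3)*(t - 2)*(t - 1)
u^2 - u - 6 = (u - 3)*(u + 2)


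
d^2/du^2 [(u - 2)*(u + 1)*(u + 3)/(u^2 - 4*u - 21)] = 80/(u^3 - 21*u^2 + 147*u - 343)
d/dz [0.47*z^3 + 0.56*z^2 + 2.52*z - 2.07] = 1.41*z^2 + 1.12*z + 2.52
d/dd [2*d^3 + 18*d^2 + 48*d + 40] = 6*d^2 + 36*d + 48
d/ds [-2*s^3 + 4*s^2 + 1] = 2*s*(4 - 3*s)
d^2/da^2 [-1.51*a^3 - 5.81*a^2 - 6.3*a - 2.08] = -9.06*a - 11.62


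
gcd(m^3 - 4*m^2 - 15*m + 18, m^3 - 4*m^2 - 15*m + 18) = m^3 - 4*m^2 - 15*m + 18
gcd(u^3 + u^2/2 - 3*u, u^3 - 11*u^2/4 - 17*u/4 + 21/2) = u + 2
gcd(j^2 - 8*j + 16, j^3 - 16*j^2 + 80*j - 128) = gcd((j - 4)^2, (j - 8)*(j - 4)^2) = j^2 - 8*j + 16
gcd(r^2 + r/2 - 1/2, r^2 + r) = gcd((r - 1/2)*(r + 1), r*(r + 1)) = r + 1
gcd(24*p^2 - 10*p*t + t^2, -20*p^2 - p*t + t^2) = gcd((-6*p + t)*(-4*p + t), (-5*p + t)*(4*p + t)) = 1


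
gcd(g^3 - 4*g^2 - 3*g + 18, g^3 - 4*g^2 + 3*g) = g - 3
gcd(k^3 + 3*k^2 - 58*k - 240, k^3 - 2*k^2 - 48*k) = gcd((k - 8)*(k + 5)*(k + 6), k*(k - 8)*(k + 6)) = k^2 - 2*k - 48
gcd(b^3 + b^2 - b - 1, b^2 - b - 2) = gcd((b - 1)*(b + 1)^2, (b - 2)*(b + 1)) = b + 1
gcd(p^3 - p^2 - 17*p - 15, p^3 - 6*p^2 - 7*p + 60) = p^2 - 2*p - 15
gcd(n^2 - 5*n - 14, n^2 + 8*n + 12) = n + 2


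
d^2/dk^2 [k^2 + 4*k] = 2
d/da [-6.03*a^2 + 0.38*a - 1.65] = 0.38 - 12.06*a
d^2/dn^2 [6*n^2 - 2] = 12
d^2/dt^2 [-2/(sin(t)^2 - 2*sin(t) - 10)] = 4*(-2*sin(t)^4 + 3*sin(t)^3 - 19*sin(t)^2 + 4*sin(t) + 14)/(2*sin(t) + cos(t)^2 + 9)^3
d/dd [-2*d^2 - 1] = -4*d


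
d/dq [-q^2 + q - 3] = 1 - 2*q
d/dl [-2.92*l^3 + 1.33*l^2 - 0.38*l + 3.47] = -8.76*l^2 + 2.66*l - 0.38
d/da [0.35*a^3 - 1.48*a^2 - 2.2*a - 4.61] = 1.05*a^2 - 2.96*a - 2.2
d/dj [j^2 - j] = 2*j - 1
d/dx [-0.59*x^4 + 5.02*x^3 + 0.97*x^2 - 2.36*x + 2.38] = -2.36*x^3 + 15.06*x^2 + 1.94*x - 2.36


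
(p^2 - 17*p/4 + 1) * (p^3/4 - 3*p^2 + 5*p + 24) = p^5/4 - 65*p^4/16 + 18*p^3 - p^2/4 - 97*p + 24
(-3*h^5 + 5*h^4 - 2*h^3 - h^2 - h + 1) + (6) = -3*h^5 + 5*h^4 - 2*h^3 - h^2 - h + 7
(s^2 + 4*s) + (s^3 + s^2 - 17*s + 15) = s^3 + 2*s^2 - 13*s + 15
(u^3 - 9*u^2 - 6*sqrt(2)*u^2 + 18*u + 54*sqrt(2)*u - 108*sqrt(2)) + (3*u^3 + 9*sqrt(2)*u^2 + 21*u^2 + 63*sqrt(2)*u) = 4*u^3 + 3*sqrt(2)*u^2 + 12*u^2 + 18*u + 117*sqrt(2)*u - 108*sqrt(2)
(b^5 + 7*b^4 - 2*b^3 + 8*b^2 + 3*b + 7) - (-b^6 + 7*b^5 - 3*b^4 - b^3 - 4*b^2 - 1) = b^6 - 6*b^5 + 10*b^4 - b^3 + 12*b^2 + 3*b + 8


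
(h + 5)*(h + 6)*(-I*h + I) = -I*h^3 - 10*I*h^2 - 19*I*h + 30*I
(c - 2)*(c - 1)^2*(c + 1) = c^4 - 3*c^3 + c^2 + 3*c - 2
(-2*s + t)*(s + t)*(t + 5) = -2*s^2*t - 10*s^2 - s*t^2 - 5*s*t + t^3 + 5*t^2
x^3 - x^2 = x^2*(x - 1)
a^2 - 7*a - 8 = (a - 8)*(a + 1)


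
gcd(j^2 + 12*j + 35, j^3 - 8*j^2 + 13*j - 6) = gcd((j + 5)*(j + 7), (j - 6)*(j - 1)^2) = 1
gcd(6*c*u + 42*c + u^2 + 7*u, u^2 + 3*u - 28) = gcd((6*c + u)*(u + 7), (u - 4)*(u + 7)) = u + 7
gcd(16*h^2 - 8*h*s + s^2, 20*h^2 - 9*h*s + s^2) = -4*h + s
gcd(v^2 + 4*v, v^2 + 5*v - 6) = 1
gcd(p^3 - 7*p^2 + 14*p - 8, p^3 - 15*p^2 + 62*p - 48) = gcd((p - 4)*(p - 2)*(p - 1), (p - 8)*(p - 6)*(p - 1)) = p - 1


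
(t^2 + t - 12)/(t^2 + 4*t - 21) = (t + 4)/(t + 7)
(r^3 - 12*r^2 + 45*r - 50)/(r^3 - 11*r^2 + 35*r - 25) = (r - 2)/(r - 1)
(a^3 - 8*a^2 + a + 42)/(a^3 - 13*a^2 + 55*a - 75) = (a^2 - 5*a - 14)/(a^2 - 10*a + 25)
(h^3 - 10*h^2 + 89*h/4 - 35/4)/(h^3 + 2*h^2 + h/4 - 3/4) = (2*h^2 - 19*h + 35)/(2*h^2 + 5*h + 3)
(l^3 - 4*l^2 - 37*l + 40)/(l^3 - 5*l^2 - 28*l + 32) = (l + 5)/(l + 4)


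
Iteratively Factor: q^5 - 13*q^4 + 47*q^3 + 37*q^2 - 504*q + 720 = (q - 3)*(q^4 - 10*q^3 + 17*q^2 + 88*q - 240) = (q - 4)*(q - 3)*(q^3 - 6*q^2 - 7*q + 60) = (q - 4)^2*(q - 3)*(q^2 - 2*q - 15) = (q - 4)^2*(q - 3)*(q + 3)*(q - 5)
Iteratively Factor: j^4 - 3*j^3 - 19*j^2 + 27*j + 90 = (j + 2)*(j^3 - 5*j^2 - 9*j + 45) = (j + 2)*(j + 3)*(j^2 - 8*j + 15) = (j - 3)*(j + 2)*(j + 3)*(j - 5)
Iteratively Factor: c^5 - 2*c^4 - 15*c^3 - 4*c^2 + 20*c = (c - 5)*(c^4 + 3*c^3 - 4*c) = (c - 5)*(c + 2)*(c^3 + c^2 - 2*c) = (c - 5)*(c + 2)^2*(c^2 - c) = (c - 5)*(c - 1)*(c + 2)^2*(c)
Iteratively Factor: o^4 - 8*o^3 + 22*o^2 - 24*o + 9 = (o - 1)*(o^3 - 7*o^2 + 15*o - 9) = (o - 3)*(o - 1)*(o^2 - 4*o + 3) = (o - 3)*(o - 1)^2*(o - 3)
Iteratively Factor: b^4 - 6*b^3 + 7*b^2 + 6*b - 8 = (b - 1)*(b^3 - 5*b^2 + 2*b + 8) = (b - 4)*(b - 1)*(b^2 - b - 2) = (b - 4)*(b - 1)*(b + 1)*(b - 2)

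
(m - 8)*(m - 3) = m^2 - 11*m + 24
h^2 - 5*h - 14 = (h - 7)*(h + 2)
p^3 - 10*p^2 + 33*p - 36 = (p - 4)*(p - 3)^2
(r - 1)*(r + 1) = r^2 - 1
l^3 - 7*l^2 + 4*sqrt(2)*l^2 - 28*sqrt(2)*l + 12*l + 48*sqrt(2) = (l - 4)*(l - 3)*(l + 4*sqrt(2))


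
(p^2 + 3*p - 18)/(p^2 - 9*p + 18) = (p + 6)/(p - 6)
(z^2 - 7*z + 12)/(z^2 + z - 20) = (z - 3)/(z + 5)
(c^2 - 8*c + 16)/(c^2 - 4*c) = (c - 4)/c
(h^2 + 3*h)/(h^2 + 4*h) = (h + 3)/(h + 4)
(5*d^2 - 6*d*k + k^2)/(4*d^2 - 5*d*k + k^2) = (5*d - k)/(4*d - k)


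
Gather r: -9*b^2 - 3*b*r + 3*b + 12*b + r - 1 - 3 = -9*b^2 + 15*b + r*(1 - 3*b) - 4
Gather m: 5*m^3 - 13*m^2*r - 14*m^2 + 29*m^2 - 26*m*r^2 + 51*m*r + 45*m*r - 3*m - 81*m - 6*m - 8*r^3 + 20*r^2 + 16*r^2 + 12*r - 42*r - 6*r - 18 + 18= 5*m^3 + m^2*(15 - 13*r) + m*(-26*r^2 + 96*r - 90) - 8*r^3 + 36*r^2 - 36*r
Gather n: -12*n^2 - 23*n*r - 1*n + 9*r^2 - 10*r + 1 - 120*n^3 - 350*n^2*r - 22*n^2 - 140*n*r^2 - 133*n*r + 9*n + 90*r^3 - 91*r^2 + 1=-120*n^3 + n^2*(-350*r - 34) + n*(-140*r^2 - 156*r + 8) + 90*r^3 - 82*r^2 - 10*r + 2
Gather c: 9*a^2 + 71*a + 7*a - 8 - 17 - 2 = 9*a^2 + 78*a - 27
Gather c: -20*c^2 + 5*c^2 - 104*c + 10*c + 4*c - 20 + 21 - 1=-15*c^2 - 90*c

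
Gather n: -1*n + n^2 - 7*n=n^2 - 8*n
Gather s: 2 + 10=12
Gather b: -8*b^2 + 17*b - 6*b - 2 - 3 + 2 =-8*b^2 + 11*b - 3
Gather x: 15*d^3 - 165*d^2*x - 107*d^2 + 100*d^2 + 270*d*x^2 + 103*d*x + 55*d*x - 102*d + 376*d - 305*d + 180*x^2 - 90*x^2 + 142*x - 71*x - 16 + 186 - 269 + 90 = 15*d^3 - 7*d^2 - 31*d + x^2*(270*d + 90) + x*(-165*d^2 + 158*d + 71) - 9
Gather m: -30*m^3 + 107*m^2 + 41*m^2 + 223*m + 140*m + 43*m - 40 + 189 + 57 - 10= -30*m^3 + 148*m^2 + 406*m + 196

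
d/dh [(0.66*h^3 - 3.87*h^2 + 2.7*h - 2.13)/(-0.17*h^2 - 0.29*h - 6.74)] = (-0.1122*h^4 - 0.3828*h^3 - 11.7639*h^2 + 51.4434*h - 18.8157)/(0.0289*h^4 + 0.0986*h^3 + 2.3757*h^2 + 3.9092*h + 45.4276)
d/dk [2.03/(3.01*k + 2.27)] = -6.1103/(3.01*k + 2.27)^2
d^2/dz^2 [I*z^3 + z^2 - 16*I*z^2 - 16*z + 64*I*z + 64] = 6*I*z + 2 - 32*I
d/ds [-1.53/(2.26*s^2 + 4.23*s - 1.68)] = (6.9156*s + 6.4719)/(2.26*s^2 + 4.23*s - 1.68)^2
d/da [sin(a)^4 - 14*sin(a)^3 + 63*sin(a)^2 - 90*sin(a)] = 2*(2*sin(a)^3 - 21*sin(a)^2 + 63*sin(a) - 45)*cos(a)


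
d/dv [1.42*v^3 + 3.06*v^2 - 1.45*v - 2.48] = 4.26*v^2 + 6.12*v - 1.45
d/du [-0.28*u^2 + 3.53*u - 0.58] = 3.53 - 0.56*u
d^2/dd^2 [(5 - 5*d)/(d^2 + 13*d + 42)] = 10*(-(d - 1)*(2*d + 13)^2 + 3*(d + 4)*(d^2 + 13*d + 42))/(d^2 + 13*d + 42)^3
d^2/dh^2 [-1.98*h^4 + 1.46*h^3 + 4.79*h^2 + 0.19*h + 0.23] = -23.76*h^2 + 8.76*h + 9.58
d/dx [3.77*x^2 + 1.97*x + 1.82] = 7.54*x + 1.97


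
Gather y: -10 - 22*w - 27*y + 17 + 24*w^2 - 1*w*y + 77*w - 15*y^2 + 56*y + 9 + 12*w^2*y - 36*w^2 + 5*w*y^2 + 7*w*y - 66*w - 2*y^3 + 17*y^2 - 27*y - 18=-12*w^2 - 11*w - 2*y^3 + y^2*(5*w + 2) + y*(12*w^2 + 6*w + 2) - 2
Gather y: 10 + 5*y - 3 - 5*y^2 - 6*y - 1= -5*y^2 - y + 6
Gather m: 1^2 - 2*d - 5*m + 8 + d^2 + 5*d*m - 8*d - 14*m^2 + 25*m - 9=d^2 - 10*d - 14*m^2 + m*(5*d + 20)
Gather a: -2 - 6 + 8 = 0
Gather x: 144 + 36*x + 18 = 36*x + 162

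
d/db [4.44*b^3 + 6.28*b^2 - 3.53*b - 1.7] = 13.32*b^2 + 12.56*b - 3.53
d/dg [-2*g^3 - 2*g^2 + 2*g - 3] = -6*g^2 - 4*g + 2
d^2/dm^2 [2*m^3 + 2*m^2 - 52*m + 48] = 12*m + 4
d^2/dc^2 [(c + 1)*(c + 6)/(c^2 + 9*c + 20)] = 4*(-c^3 - 21*c^2 - 129*c - 247)/(c^6 + 27*c^5 + 303*c^4 + 1809*c^3 + 6060*c^2 + 10800*c + 8000)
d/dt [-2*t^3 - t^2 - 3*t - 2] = -6*t^2 - 2*t - 3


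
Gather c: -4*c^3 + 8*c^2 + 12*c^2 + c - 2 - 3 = -4*c^3 + 20*c^2 + c - 5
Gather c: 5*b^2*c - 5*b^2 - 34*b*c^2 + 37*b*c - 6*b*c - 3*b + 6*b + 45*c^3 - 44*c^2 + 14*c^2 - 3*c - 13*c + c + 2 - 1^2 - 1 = -5*b^2 + 3*b + 45*c^3 + c^2*(-34*b - 30) + c*(5*b^2 + 31*b - 15)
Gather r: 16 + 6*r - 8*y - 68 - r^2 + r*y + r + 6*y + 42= -r^2 + r*(y + 7) - 2*y - 10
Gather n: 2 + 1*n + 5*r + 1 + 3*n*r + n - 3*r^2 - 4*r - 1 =n*(3*r + 2) - 3*r^2 + r + 2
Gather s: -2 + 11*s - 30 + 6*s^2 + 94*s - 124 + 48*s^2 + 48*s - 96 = 54*s^2 + 153*s - 252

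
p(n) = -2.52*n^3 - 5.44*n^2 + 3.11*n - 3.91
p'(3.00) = -97.57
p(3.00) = -111.58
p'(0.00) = 3.11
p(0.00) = -3.91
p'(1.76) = -39.46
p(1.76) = -29.03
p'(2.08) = -52.23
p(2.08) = -43.65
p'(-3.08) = -35.10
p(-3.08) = 8.53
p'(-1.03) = 6.30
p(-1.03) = -10.13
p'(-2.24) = -10.45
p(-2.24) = -9.85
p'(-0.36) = 6.05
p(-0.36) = -5.62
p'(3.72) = -141.98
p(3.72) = -197.35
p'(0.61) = -6.34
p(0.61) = -4.61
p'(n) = -7.56*n^2 - 10.88*n + 3.11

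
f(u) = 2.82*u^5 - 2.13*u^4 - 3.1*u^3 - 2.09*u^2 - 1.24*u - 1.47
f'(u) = 14.1*u^4 - 8.52*u^3 - 9.3*u^2 - 4.18*u - 1.24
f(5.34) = 9973.18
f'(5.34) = 9879.14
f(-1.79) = -61.86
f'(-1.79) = 170.06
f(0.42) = -2.62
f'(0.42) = -4.83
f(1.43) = -8.63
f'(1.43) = 7.81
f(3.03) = 430.03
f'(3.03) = 852.18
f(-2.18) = -163.53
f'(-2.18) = 370.40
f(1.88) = 7.83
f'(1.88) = 77.56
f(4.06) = 2283.69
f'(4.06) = 3089.40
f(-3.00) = -790.65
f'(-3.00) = 1299.74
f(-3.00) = -790.65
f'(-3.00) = 1299.74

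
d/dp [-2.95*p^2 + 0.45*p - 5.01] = 0.45 - 5.9*p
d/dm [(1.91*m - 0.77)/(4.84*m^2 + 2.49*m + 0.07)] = (-9.2444*m^2 + 7.4536*m + 2.051)/(23.4256*m^4 + 24.1032*m^3 + 6.8777*m^2 + 0.3486*m + 0.0049)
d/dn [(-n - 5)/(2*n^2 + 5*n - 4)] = (-2*n^2 - 5*n + (n + 5)*(4*n + 5) + 4)/(2*n^2 + 5*n - 4)^2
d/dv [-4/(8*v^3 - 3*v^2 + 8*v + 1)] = 8*(12*v^2 - 3*v + 4)/(8*v^3 - 3*v^2 + 8*v + 1)^2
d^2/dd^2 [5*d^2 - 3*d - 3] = 10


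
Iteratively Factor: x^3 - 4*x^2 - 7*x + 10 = (x + 2)*(x^2 - 6*x + 5) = (x - 1)*(x + 2)*(x - 5)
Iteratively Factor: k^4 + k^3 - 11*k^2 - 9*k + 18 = (k - 1)*(k^3 + 2*k^2 - 9*k - 18) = (k - 3)*(k - 1)*(k^2 + 5*k + 6) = (k - 3)*(k - 1)*(k + 2)*(k + 3)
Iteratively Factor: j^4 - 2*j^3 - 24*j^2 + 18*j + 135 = (j + 3)*(j^3 - 5*j^2 - 9*j + 45) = (j - 3)*(j + 3)*(j^2 - 2*j - 15) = (j - 5)*(j - 3)*(j + 3)*(j + 3)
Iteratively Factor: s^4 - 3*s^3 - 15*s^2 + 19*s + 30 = (s - 5)*(s^3 + 2*s^2 - 5*s - 6) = (s - 5)*(s + 1)*(s^2 + s - 6) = (s - 5)*(s - 2)*(s + 1)*(s + 3)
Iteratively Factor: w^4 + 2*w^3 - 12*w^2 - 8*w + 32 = (w + 4)*(w^3 - 2*w^2 - 4*w + 8) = (w - 2)*(w + 4)*(w^2 - 4) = (w - 2)*(w + 2)*(w + 4)*(w - 2)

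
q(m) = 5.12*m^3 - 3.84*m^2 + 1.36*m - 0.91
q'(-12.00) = 2305.36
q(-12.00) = -9417.55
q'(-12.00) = 2305.36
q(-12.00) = -9417.55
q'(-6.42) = 683.75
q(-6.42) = -1522.71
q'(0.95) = 7.93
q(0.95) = 1.31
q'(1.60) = 28.39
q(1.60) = 12.41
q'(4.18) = 237.63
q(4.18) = 311.62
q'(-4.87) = 403.05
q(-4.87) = -689.97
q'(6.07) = 520.68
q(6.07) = 1010.94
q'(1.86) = 40.21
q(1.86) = 21.28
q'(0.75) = 4.24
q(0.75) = 0.11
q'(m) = 15.36*m^2 - 7.68*m + 1.36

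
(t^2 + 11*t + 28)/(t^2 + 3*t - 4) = (t + 7)/(t - 1)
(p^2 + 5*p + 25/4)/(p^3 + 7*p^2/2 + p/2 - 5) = (p + 5/2)/(p^2 + p - 2)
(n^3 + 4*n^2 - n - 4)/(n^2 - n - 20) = (n^2 - 1)/(n - 5)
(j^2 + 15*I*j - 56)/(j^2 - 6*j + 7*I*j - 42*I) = (j + 8*I)/(j - 6)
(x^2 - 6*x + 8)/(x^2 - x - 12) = (x - 2)/(x + 3)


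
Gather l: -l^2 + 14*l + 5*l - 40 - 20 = -l^2 + 19*l - 60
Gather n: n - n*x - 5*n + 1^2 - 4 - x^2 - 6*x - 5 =n*(-x - 4) - x^2 - 6*x - 8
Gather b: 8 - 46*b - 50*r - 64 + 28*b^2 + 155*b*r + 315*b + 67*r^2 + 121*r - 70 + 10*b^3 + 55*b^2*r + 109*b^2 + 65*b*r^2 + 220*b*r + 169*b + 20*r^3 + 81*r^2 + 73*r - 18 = 10*b^3 + b^2*(55*r + 137) + b*(65*r^2 + 375*r + 438) + 20*r^3 + 148*r^2 + 144*r - 144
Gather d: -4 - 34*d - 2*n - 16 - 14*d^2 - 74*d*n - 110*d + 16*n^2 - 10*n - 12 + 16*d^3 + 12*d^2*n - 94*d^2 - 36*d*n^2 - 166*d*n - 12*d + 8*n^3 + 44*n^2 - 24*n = 16*d^3 + d^2*(12*n - 108) + d*(-36*n^2 - 240*n - 156) + 8*n^3 + 60*n^2 - 36*n - 32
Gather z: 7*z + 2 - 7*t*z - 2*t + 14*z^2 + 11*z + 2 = -2*t + 14*z^2 + z*(18 - 7*t) + 4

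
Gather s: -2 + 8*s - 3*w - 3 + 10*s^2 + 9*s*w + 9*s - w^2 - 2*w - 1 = 10*s^2 + s*(9*w + 17) - w^2 - 5*w - 6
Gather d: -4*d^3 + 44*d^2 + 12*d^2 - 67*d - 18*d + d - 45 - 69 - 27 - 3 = -4*d^3 + 56*d^2 - 84*d - 144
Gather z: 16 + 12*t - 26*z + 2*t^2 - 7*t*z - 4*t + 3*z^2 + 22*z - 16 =2*t^2 + 8*t + 3*z^2 + z*(-7*t - 4)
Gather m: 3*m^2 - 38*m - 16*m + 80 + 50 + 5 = 3*m^2 - 54*m + 135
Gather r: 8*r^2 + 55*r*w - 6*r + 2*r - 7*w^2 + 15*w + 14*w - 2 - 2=8*r^2 + r*(55*w - 4) - 7*w^2 + 29*w - 4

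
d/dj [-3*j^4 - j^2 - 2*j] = -12*j^3 - 2*j - 2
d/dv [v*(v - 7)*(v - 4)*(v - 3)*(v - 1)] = 5*v^4 - 60*v^3 + 225*v^2 - 290*v + 84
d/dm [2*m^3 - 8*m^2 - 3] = 2*m*(3*m - 8)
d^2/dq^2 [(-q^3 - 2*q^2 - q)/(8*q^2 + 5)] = 2*(-24*q^3 + 240*q^2 + 45*q - 50)/(512*q^6 + 960*q^4 + 600*q^2 + 125)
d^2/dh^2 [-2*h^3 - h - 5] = -12*h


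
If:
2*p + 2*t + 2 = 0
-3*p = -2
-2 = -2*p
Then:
No Solution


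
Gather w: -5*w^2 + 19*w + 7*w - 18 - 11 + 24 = -5*w^2 + 26*w - 5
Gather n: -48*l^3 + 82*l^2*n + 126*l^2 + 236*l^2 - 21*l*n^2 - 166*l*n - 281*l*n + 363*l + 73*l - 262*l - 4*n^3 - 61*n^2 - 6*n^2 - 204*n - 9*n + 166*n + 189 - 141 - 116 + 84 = -48*l^3 + 362*l^2 + 174*l - 4*n^3 + n^2*(-21*l - 67) + n*(82*l^2 - 447*l - 47) + 16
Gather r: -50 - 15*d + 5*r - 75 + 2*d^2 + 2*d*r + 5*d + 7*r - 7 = 2*d^2 - 10*d + r*(2*d + 12) - 132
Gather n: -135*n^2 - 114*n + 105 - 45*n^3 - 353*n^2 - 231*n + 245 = -45*n^3 - 488*n^2 - 345*n + 350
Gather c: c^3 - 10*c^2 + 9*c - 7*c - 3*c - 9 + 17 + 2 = c^3 - 10*c^2 - c + 10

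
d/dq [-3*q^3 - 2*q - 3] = -9*q^2 - 2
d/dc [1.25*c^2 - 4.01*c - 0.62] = 2.5*c - 4.01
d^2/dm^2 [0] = 0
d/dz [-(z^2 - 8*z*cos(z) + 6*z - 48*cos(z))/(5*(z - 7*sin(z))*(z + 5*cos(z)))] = (2*(z - 7*sin(z))*(z + 5*cos(z))*(-4*z*sin(z) - z - 24*sin(z) + 4*cos(z) - 3) - (z - 7*sin(z))*(5*sin(z) - 1)*(z^2 - 8*z*cos(z) + 6*z - 48*cos(z)) - (z + 5*cos(z))*(7*cos(z) - 1)*(z^2 - 8*z*cos(z) + 6*z - 48*cos(z)))/(5*(z - 7*sin(z))^2*(z + 5*cos(z))^2)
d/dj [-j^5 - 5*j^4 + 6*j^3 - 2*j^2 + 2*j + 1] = -5*j^4 - 20*j^3 + 18*j^2 - 4*j + 2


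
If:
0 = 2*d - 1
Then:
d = 1/2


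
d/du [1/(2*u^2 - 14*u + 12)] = (7/2 - u)/(u^2 - 7*u + 6)^2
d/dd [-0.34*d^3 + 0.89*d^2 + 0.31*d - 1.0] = -1.02*d^2 + 1.78*d + 0.31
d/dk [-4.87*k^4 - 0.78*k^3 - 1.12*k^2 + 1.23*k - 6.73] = -19.48*k^3 - 2.34*k^2 - 2.24*k + 1.23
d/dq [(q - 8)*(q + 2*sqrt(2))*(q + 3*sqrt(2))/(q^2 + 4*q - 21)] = (q^4 + 8*q^3 - 107*q^2 + 60*sqrt(2)*q^2 - 210*sqrt(2)*q + 528*q + 132 + 840*sqrt(2))/(q^4 + 8*q^3 - 26*q^2 - 168*q + 441)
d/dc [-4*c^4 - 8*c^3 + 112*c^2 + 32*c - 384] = -16*c^3 - 24*c^2 + 224*c + 32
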